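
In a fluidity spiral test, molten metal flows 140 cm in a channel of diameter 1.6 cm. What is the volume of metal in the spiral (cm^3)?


Formula: V = pi * (d/2)^2 * L  (cylinder volume)
Radius = 1.6/2 = 0.8 cm
V = pi * 0.8^2 * 140 = 281.4867 cm^3

Answer: 281.4867 cm^3


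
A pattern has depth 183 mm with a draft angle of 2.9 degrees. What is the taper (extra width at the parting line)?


Formula: taper = depth * tan(draft_angle)
tan(2.9 deg) = 0.0506578
taper = 183 mm * 0.0506578 = 9.2704 mm

Answer: 9.2704 mm


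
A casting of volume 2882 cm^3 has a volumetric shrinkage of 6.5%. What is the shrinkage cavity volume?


Formula: V_shrink = V_casting * shrinkage_pct / 100
V_shrink = 2882 cm^3 * 6.5 / 100 = 187.3300 cm^3


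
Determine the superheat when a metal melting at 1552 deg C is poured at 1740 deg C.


Formula: Superheat = T_pour - T_melt
Superheat = 1740 - 1552 = 188 deg C


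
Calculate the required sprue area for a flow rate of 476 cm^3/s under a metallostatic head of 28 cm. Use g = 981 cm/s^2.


Formula: v = sqrt(2*g*h), A = Q/v
Velocity: v = sqrt(2 * 981 * 28) = sqrt(54936) = 234.3843 cm/s
Sprue area: A = Q / v = 476 / 234.3843 = 2.0309 cm^2

Final answer: 2.0309 cm^2


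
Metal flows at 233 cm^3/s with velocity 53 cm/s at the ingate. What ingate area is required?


Formula: A_ingate = Q / v  (continuity equation)
A = 233 cm^3/s / 53 cm/s = 4.3962 cm^2

Answer: 4.3962 cm^2


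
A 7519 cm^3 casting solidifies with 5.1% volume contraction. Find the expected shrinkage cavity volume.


Formula: V_shrink = V_casting * shrinkage_pct / 100
V_shrink = 7519 cm^3 * 5.1 / 100 = 383.4690 cm^3

383.4690 cm^3


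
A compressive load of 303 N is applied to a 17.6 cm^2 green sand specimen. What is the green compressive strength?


Formula: Compressive Strength = Force / Area
Strength = 303 N / 17.6 cm^2 = 17.2159 N/cm^2

Final answer: 17.2159 N/cm^2


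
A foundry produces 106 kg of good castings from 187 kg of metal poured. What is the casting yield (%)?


Formula: Casting Yield = (W_good / W_total) * 100
Yield = (106 kg / 187 kg) * 100 = 56.6845%

Final answer: 56.6845%


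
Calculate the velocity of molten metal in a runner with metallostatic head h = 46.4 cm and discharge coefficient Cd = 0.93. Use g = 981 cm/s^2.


Formula: v = Cd * sqrt(2 * g * h)  (Torricelli with discharge coefficient)
2*g*h = 2 * 981 * 46.4 = 91036.8 cm^2/s^2
sqrt(91036.8) = 301.72305 cm/s
v = 0.93 * 301.72305 = 280.6024 cm/s


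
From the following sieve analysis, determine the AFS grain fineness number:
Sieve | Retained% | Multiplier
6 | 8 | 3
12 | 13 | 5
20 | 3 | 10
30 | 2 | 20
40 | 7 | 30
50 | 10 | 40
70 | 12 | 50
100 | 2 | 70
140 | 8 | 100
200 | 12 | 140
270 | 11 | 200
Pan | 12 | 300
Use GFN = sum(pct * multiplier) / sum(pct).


Formula: GFN = sum(pct * multiplier) / sum(pct)
sum(pct * multiplier) = 9789
sum(pct) = 100
GFN = 9789 / 100 = 97.89

Answer: 97.89


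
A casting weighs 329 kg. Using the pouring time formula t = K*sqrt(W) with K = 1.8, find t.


Formula: t = K * sqrt(W)
sqrt(W) = sqrt(329) = 18.13836
t = 1.8 * 18.13836 = 32.6490 s

Final answer: 32.6490 s


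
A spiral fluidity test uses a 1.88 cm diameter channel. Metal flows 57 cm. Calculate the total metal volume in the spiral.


Formula: V = pi * (d/2)^2 * L  (cylinder volume)
Radius = 1.88/2 = 0.94 cm
V = pi * 0.94^2 * 57 = 158.2269 cm^3

Final answer: 158.2269 cm^3


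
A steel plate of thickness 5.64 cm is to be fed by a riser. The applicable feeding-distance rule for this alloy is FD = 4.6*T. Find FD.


Formula: FD = 4.6 * T  (riser feeding-distance rule)
FD = 4.6 * 5.64 cm = 25.9440 cm

Final answer: 25.9440 cm


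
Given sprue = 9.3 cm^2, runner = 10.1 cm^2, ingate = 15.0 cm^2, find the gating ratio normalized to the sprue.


Sprue:Runner:Ingate = 1 : 10.1/9.3 : 15.0/9.3 = 1:1.09:1.61

Answer: 1:1.09:1.61


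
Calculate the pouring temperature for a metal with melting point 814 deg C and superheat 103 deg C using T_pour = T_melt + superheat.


Formula: T_pour = T_melt + Superheat
T_pour = 814 + 103 = 917 deg C

Final answer: 917 deg C


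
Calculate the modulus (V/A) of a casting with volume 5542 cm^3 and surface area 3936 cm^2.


Formula: Casting Modulus M = V / A
M = 5542 cm^3 / 3936 cm^2 = 1.4080 cm


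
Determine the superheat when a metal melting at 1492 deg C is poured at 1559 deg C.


Formula: Superheat = T_pour - T_melt
Superheat = 1559 - 1492 = 67 deg C

Answer: 67 deg C


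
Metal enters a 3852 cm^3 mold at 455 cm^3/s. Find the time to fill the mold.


Formula: t_fill = V_mold / Q_flow
t = 3852 cm^3 / 455 cm^3/s = 8.4659 s


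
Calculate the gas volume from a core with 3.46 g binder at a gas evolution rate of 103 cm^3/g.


Formula: V_gas = W_binder * gas_evolution_rate
V = 3.46 g * 103 cm^3/g = 356.3800 cm^3


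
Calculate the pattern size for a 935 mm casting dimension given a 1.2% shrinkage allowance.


Formula: L_pattern = L_casting * (1 + shrinkage_rate/100)
Shrinkage factor = 1 + 1.2/100 = 1.012
L_pattern = 935 mm * 1.012 = 946.2200 mm


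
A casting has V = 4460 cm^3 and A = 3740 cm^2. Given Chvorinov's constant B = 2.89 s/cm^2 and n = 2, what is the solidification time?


Formula: t_s = B * (V/A)^n  (Chvorinov's rule, n=2)
Modulus M = V/A = 4460/3740 = 1.192513 cm
M^2 = 1.192513^2 = 1.422087 cm^2
t_s = 2.89 * 1.422087 = 4.1098 s

Final answer: 4.1098 s


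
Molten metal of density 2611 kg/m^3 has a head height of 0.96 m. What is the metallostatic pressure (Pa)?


Formula: P = rho * g * h
rho * g = 2611 * 9.81 = 25613.91 N/m^3
P = 25613.91 * 0.96 = 24589.3536 Pa

Answer: 24589.3536 Pa


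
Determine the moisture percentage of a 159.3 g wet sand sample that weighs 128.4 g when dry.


Formula: MC = (W_wet - W_dry) / W_wet * 100
Water mass = 159.3 - 128.4 = 30.9 g
MC = 30.9 / 159.3 * 100 = 19.3974%

Answer: 19.3974%


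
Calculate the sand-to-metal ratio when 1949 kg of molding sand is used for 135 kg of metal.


Formula: Sand-to-Metal Ratio = W_sand / W_metal
Ratio = 1949 kg / 135 kg = 14.4370


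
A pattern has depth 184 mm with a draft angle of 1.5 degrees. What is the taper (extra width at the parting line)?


Formula: taper = depth * tan(draft_angle)
tan(1.5 deg) = 0.0261859
taper = 184 mm * 0.0261859 = 4.8182 mm

Final answer: 4.8182 mm


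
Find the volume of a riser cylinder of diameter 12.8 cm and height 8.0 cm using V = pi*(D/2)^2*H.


Formula: V = pi * (D/2)^2 * H  (cylinder volume)
Radius = D/2 = 12.8/2 = 6.4 cm
V = pi * 6.4^2 * 8.0 = 1029.4371 cm^3

Answer: 1029.4371 cm^3


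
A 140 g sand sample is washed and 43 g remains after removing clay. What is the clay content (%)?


Formula: Clay% = (W_total - W_washed) / W_total * 100
Clay mass = 140 - 43 = 97 g
Clay% = 97 / 140 * 100 = 69.2857%

69.2857%


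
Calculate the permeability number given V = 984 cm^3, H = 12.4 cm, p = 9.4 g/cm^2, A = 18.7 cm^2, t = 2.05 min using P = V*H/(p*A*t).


Formula: Permeability Number P = (V * H) / (p * A * t)
Numerator: V * H = 984 * 12.4 = 12201.6
Denominator: p * A * t = 9.4 * 18.7 * 2.05 = 360.349
P = 12201.6 / 360.349 = 33.8605

Answer: 33.8605


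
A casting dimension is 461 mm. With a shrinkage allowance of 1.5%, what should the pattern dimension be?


Formula: L_pattern = L_casting * (1 + shrinkage_rate/100)
Shrinkage factor = 1 + 1.5/100 = 1.015
L_pattern = 461 mm * 1.015 = 467.9150 mm

Final answer: 467.9150 mm


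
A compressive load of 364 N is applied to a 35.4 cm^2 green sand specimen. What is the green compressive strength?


Formula: Compressive Strength = Force / Area
Strength = 364 N / 35.4 cm^2 = 10.2825 N/cm^2


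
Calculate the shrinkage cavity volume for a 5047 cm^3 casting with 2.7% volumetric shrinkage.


Formula: V_shrink = V_casting * shrinkage_pct / 100
V_shrink = 5047 cm^3 * 2.7 / 100 = 136.2690 cm^3


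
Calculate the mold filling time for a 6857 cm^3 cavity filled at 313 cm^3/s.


Formula: t_fill = V_mold / Q_flow
t = 6857 cm^3 / 313 cm^3/s = 21.9073 s


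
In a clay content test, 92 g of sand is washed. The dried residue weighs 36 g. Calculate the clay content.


Formula: Clay% = (W_total - W_washed) / W_total * 100
Clay mass = 92 - 36 = 56 g
Clay% = 56 / 92 * 100 = 60.8696%

Answer: 60.8696%


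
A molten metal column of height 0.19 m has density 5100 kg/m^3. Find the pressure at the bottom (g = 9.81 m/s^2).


Formula: P = rho * g * h
rho * g = 5100 * 9.81 = 50031.0 N/m^3
P = 50031.0 * 0.19 = 9505.8900 Pa

Answer: 9505.8900 Pa


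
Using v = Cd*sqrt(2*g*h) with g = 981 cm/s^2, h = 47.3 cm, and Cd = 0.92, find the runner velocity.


Formula: v = Cd * sqrt(2 * g * h)  (Torricelli with discharge coefficient)
2*g*h = 2 * 981 * 47.3 = 92802.6 cm^2/s^2
sqrt(92802.6) = 304.63519 cm/s
v = 0.92 * 304.63519 = 280.2644 cm/s

Final answer: 280.2644 cm/s


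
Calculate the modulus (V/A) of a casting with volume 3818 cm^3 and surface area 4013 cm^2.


Formula: Casting Modulus M = V / A
M = 3818 cm^3 / 4013 cm^2 = 0.9514 cm

0.9514 cm


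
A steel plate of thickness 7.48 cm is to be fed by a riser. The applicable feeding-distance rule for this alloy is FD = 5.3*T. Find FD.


Formula: FD = 5.3 * T  (riser feeding-distance rule)
FD = 5.3 * 7.48 cm = 39.6440 cm

39.6440 cm


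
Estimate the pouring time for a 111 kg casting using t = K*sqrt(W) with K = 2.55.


Formula: t = K * sqrt(W)
sqrt(W) = sqrt(111) = 10.53565
t = 2.55 * 10.53565 = 26.8659 s


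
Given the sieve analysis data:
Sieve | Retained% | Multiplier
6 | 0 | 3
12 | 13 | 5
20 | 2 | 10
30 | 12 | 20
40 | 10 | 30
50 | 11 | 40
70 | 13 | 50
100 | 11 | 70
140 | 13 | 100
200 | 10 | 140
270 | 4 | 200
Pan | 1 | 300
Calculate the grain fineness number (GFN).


Formula: GFN = sum(pct * multiplier) / sum(pct)
sum(pct * multiplier) = 6285
sum(pct) = 100
GFN = 6285 / 100 = 62.85

62.85


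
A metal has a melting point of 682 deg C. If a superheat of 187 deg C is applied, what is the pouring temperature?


Formula: T_pour = T_melt + Superheat
T_pour = 682 + 187 = 869 deg C

Final answer: 869 deg C


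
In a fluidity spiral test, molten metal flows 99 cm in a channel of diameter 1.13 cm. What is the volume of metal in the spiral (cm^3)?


Formula: V = pi * (d/2)^2 * L  (cylinder volume)
Radius = 1.13/2 = 0.565 cm
V = pi * 0.565^2 * 99 = 99.2846 cm^3


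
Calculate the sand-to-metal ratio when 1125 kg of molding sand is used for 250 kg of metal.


Formula: Sand-to-Metal Ratio = W_sand / W_metal
Ratio = 1125 kg / 250 kg = 4.5000

4.5000


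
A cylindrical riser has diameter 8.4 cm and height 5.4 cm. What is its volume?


Formula: V = pi * (D/2)^2 * H  (cylinder volume)
Radius = D/2 = 8.4/2 = 4.2 cm
V = pi * 4.2^2 * 5.4 = 299.2555 cm^3


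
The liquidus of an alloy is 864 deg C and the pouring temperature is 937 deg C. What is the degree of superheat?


Formula: Superheat = T_pour - T_melt
Superheat = 937 - 864 = 73 deg C

Final answer: 73 deg C


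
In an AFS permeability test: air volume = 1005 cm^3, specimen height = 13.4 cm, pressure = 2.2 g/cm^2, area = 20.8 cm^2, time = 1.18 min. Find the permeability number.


Formula: Permeability Number P = (V * H) / (p * A * t)
Numerator: V * H = 1005 * 13.4 = 13467.0
Denominator: p * A * t = 2.2 * 20.8 * 1.18 = 53.9968
P = 13467.0 / 53.9968 = 249.4037


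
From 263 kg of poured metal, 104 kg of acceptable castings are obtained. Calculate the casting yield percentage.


Formula: Casting Yield = (W_good / W_total) * 100
Yield = (104 kg / 263 kg) * 100 = 39.5437%


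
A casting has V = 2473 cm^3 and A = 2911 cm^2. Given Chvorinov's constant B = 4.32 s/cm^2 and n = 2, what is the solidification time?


Formula: t_s = B * (V/A)^n  (Chvorinov's rule, n=2)
Modulus M = V/A = 2473/2911 = 0.849536 cm
M^2 = 0.849536^2 = 0.721711 cm^2
t_s = 4.32 * 0.721711 = 3.1178 s

3.1178 s


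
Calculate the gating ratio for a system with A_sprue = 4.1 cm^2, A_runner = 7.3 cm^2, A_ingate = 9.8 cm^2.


Sprue:Runner:Ingate = 1 : 7.3/4.1 : 9.8/4.1 = 1:1.78:2.39

Final answer: 1:1.78:2.39


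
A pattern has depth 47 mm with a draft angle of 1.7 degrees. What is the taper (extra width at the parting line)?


Formula: taper = depth * tan(draft_angle)
tan(1.7 deg) = 0.0296793
taper = 47 mm * 0.0296793 = 1.3949 mm

Answer: 1.3949 mm


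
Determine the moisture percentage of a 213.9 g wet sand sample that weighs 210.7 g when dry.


Formula: MC = (W_wet - W_dry) / W_wet * 100
Water mass = 213.9 - 210.7 = 3.2 g
MC = 3.2 / 213.9 * 100 = 1.4960%

Answer: 1.4960%


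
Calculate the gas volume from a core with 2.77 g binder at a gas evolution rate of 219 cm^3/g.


Formula: V_gas = W_binder * gas_evolution_rate
V = 2.77 g * 219 cm^3/g = 606.6300 cm^3

Answer: 606.6300 cm^3


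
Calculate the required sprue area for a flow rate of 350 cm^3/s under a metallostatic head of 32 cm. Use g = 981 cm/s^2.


Formula: v = sqrt(2*g*h), A = Q/v
Velocity: v = sqrt(2 * 981 * 32) = sqrt(62784) = 250.5674 cm/s
Sprue area: A = Q / v = 350 / 250.5674 = 1.3968 cm^2


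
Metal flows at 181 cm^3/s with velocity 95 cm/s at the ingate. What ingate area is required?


Formula: A_ingate = Q / v  (continuity equation)
A = 181 cm^3/s / 95 cm/s = 1.9053 cm^2

1.9053 cm^2


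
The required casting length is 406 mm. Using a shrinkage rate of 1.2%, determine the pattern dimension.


Formula: L_pattern = L_casting * (1 + shrinkage_rate/100)
Shrinkage factor = 1 + 1.2/100 = 1.012
L_pattern = 406 mm * 1.012 = 410.8720 mm

410.8720 mm


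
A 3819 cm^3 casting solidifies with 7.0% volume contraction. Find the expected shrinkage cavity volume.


Formula: V_shrink = V_casting * shrinkage_pct / 100
V_shrink = 3819 cm^3 * 7.0 / 100 = 267.3300 cm^3


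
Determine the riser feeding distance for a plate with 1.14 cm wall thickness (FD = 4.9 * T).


Formula: FD = 4.9 * T  (riser feeding-distance rule)
FD = 4.9 * 1.14 cm = 5.5860 cm

5.5860 cm


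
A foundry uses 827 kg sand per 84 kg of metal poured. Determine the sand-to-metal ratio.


Formula: Sand-to-Metal Ratio = W_sand / W_metal
Ratio = 827 kg / 84 kg = 9.8452


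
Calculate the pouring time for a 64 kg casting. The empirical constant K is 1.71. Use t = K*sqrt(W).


Formula: t = K * sqrt(W)
sqrt(W) = sqrt(64) = 8.00000
t = 1.71 * 8.00000 = 13.6800 s

Answer: 13.6800 s


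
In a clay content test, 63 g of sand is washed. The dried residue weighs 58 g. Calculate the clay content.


Formula: Clay% = (W_total - W_washed) / W_total * 100
Clay mass = 63 - 58 = 5 g
Clay% = 5 / 63 * 100 = 7.9365%

7.9365%


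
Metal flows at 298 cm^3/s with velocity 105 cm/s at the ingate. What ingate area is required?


Formula: A_ingate = Q / v  (continuity equation)
A = 298 cm^3/s / 105 cm/s = 2.8381 cm^2

2.8381 cm^2


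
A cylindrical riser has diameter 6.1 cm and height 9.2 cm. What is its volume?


Formula: V = pi * (D/2)^2 * H  (cylinder volume)
Radius = D/2 = 6.1/2 = 3.05 cm
V = pi * 3.05^2 * 9.2 = 268.8669 cm^3

268.8669 cm^3


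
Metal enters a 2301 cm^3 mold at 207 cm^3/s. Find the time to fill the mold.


Formula: t_fill = V_mold / Q_flow
t = 2301 cm^3 / 207 cm^3/s = 11.1159 s

11.1159 s


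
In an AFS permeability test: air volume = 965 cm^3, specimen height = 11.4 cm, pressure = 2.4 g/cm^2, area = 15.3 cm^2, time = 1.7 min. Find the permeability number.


Formula: Permeability Number P = (V * H) / (p * A * t)
Numerator: V * H = 965 * 11.4 = 11001.0
Denominator: p * A * t = 2.4 * 15.3 * 1.7 = 62.424
P = 11001.0 / 62.424 = 176.2303

176.2303


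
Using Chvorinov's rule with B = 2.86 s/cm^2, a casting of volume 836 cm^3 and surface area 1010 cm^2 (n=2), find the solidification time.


Formula: t_s = B * (V/A)^n  (Chvorinov's rule, n=2)
Modulus M = V/A = 836/1010 = 0.827723 cm
M^2 = 0.827723^2 = 0.685125 cm^2
t_s = 2.86 * 0.685125 = 1.9595 s


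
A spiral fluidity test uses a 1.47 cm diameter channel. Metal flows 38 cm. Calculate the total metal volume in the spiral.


Formula: V = pi * (d/2)^2 * L  (cylinder volume)
Radius = 1.47/2 = 0.735 cm
V = pi * 0.735^2 * 38 = 64.4923 cm^3

Answer: 64.4923 cm^3


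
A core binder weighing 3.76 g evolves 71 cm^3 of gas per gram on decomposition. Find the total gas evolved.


Formula: V_gas = W_binder * gas_evolution_rate
V = 3.76 g * 71 cm^3/g = 266.9600 cm^3


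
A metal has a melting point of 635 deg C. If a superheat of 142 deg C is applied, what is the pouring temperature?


Formula: T_pour = T_melt + Superheat
T_pour = 635 + 142 = 777 deg C

777 deg C


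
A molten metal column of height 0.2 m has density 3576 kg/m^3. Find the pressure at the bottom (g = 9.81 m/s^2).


Formula: P = rho * g * h
rho * g = 3576 * 9.81 = 35080.56 N/m^3
P = 35080.56 * 0.2 = 7016.1120 Pa


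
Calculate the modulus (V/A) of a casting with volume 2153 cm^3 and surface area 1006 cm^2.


Formula: Casting Modulus M = V / A
M = 2153 cm^3 / 1006 cm^2 = 2.1402 cm


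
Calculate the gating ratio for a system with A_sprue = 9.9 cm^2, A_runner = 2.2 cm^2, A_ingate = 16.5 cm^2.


Sprue:Runner:Ingate = 1 : 2.2/9.9 : 16.5/9.9 = 1:0.22:1.67

Answer: 1:0.22:1.67


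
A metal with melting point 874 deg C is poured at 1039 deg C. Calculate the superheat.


Formula: Superheat = T_pour - T_melt
Superheat = 1039 - 874 = 165 deg C

Answer: 165 deg C


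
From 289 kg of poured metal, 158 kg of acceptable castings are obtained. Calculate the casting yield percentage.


Formula: Casting Yield = (W_good / W_total) * 100
Yield = (158 kg / 289 kg) * 100 = 54.6713%


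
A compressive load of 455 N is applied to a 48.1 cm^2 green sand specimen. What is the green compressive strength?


Formula: Compressive Strength = Force / Area
Strength = 455 N / 48.1 cm^2 = 9.4595 N/cm^2

Answer: 9.4595 N/cm^2


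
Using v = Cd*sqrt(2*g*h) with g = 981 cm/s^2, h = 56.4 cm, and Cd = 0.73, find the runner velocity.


Formula: v = Cd * sqrt(2 * g * h)  (Torricelli with discharge coefficient)
2*g*h = 2 * 981 * 56.4 = 110656.8 cm^2/s^2
sqrt(110656.8) = 332.65117 cm/s
v = 0.73 * 332.65117 = 242.8354 cm/s


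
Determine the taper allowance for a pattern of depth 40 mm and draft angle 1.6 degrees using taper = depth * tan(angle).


Formula: taper = depth * tan(draft_angle)
tan(1.6 deg) = 0.0279325
taper = 40 mm * 0.0279325 = 1.1173 mm

1.1173 mm


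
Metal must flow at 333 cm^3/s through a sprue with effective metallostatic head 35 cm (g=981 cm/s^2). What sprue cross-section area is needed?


Formula: v = sqrt(2*g*h), A = Q/v
Velocity: v = sqrt(2 * 981 * 35) = sqrt(68670) = 262.0496 cm/s
Sprue area: A = Q / v = 333 / 262.0496 = 1.2708 cm^2

Answer: 1.2708 cm^2


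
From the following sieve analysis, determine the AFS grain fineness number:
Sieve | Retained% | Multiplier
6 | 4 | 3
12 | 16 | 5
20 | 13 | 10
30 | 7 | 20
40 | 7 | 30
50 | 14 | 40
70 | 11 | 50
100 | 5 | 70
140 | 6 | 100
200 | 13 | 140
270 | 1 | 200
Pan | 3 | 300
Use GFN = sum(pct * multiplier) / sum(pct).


Formula: GFN = sum(pct * multiplier) / sum(pct)
sum(pct * multiplier) = 5552
sum(pct) = 100
GFN = 5552 / 100 = 55.52

Answer: 55.52


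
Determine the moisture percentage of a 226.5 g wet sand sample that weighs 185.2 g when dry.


Formula: MC = (W_wet - W_dry) / W_wet * 100
Water mass = 226.5 - 185.2 = 41.3 g
MC = 41.3 / 226.5 * 100 = 18.2340%

Final answer: 18.2340%


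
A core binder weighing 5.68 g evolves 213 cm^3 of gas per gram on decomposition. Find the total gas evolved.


Formula: V_gas = W_binder * gas_evolution_rate
V = 5.68 g * 213 cm^3/g = 1209.8400 cm^3

Final answer: 1209.8400 cm^3


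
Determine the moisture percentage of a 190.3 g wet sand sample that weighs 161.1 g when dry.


Formula: MC = (W_wet - W_dry) / W_wet * 100
Water mass = 190.3 - 161.1 = 29.2 g
MC = 29.2 / 190.3 * 100 = 15.3442%

Final answer: 15.3442%


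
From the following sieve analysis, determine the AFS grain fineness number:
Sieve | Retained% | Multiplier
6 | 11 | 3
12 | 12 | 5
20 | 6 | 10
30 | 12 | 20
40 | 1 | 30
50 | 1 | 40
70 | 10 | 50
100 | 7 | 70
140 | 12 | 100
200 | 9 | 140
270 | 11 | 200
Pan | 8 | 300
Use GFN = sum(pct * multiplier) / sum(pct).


Formula: GFN = sum(pct * multiplier) / sum(pct)
sum(pct * multiplier) = 8513
sum(pct) = 100
GFN = 8513 / 100 = 85.13

Final answer: 85.13


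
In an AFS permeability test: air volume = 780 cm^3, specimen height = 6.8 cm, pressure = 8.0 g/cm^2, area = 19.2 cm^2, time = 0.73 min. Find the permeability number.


Formula: Permeability Number P = (V * H) / (p * A * t)
Numerator: V * H = 780 * 6.8 = 5304.0
Denominator: p * A * t = 8.0 * 19.2 * 0.73 = 112.128
P = 5304.0 / 112.128 = 47.3031


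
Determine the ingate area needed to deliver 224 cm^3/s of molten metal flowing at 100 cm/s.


Formula: A_ingate = Q / v  (continuity equation)
A = 224 cm^3/s / 100 cm/s = 2.2400 cm^2

2.2400 cm^2


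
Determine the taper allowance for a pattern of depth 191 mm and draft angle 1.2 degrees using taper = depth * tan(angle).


Formula: taper = depth * tan(draft_angle)
tan(1.2 deg) = 0.0209470
taper = 191 mm * 0.0209470 = 4.0009 mm


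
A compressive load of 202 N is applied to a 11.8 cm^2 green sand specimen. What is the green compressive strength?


Formula: Compressive Strength = Force / Area
Strength = 202 N / 11.8 cm^2 = 17.1186 N/cm^2

17.1186 N/cm^2


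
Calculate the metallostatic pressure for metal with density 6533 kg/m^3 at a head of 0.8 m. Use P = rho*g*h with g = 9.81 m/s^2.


Formula: P = rho * g * h
rho * g = 6533 * 9.81 = 64088.73 N/m^3
P = 64088.73 * 0.8 = 51270.9840 Pa

Final answer: 51270.9840 Pa


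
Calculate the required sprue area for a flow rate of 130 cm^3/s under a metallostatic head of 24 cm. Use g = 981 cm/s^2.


Formula: v = sqrt(2*g*h), A = Q/v
Velocity: v = sqrt(2 * 981 * 24) = sqrt(47088) = 216.9977 cm/s
Sprue area: A = Q / v = 130 / 216.9977 = 0.5991 cm^2

0.5991 cm^2


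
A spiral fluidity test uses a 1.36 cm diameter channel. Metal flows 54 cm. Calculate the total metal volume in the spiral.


Formula: V = pi * (d/2)^2 * L  (cylinder volume)
Radius = 1.36/2 = 0.68 cm
V = pi * 0.68^2 * 54 = 78.4443 cm^3

Final answer: 78.4443 cm^3


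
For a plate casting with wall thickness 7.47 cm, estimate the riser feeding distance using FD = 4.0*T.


Formula: FD = 4.0 * T  (riser feeding-distance rule)
FD = 4.0 * 7.47 cm = 29.8800 cm

Final answer: 29.8800 cm


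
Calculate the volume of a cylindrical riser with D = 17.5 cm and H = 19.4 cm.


Formula: V = pi * (D/2)^2 * H  (cylinder volume)
Radius = D/2 = 17.5/2 = 8.75 cm
V = pi * 8.75^2 * 19.4 = 4666.2468 cm^3

Final answer: 4666.2468 cm^3


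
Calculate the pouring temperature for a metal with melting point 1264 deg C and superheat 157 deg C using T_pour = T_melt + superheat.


Formula: T_pour = T_melt + Superheat
T_pour = 1264 + 157 = 1421 deg C

Final answer: 1421 deg C


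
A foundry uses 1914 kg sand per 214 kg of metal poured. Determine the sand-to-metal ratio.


Formula: Sand-to-Metal Ratio = W_sand / W_metal
Ratio = 1914 kg / 214 kg = 8.9439


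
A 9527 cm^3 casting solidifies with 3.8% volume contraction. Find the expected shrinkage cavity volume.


Formula: V_shrink = V_casting * shrinkage_pct / 100
V_shrink = 9527 cm^3 * 3.8 / 100 = 362.0260 cm^3

362.0260 cm^3


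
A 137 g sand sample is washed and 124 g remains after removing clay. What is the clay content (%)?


Formula: Clay% = (W_total - W_washed) / W_total * 100
Clay mass = 137 - 124 = 13 g
Clay% = 13 / 137 * 100 = 9.4891%

Final answer: 9.4891%


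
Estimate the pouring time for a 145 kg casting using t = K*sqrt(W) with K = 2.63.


Formula: t = K * sqrt(W)
sqrt(W) = sqrt(145) = 12.04159
t = 2.63 * 12.04159 = 31.6694 s

Answer: 31.6694 s


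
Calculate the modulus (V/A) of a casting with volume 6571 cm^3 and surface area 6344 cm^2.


Formula: Casting Modulus M = V / A
M = 6571 cm^3 / 6344 cm^2 = 1.0358 cm


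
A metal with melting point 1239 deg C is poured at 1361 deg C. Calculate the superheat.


Formula: Superheat = T_pour - T_melt
Superheat = 1361 - 1239 = 122 deg C

Answer: 122 deg C


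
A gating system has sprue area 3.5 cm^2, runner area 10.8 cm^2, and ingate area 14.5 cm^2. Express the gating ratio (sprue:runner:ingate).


Sprue:Runner:Ingate = 1 : 10.8/3.5 : 14.5/3.5 = 1:3.09:4.14

Answer: 1:3.09:4.14


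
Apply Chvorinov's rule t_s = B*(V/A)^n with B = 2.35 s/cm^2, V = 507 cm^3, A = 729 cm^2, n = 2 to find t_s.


Formula: t_s = B * (V/A)^n  (Chvorinov's rule, n=2)
Modulus M = V/A = 507/729 = 0.695473 cm
M^2 = 0.695473^2 = 0.483683 cm^2
t_s = 2.35 * 0.483683 = 1.1367 s

1.1367 s


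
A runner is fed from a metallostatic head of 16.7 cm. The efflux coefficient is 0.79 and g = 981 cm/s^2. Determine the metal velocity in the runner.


Formula: v = Cd * sqrt(2 * g * h)  (Torricelli with discharge coefficient)
2*g*h = 2 * 981 * 16.7 = 32765.4 cm^2/s^2
sqrt(32765.4) = 181.01215 cm/s
v = 0.79 * 181.01215 = 142.9996 cm/s


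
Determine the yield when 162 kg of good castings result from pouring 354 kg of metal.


Formula: Casting Yield = (W_good / W_total) * 100
Yield = (162 kg / 354 kg) * 100 = 45.7627%

Final answer: 45.7627%


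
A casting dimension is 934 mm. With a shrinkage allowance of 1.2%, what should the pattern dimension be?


Formula: L_pattern = L_casting * (1 + shrinkage_rate/100)
Shrinkage factor = 1 + 1.2/100 = 1.012
L_pattern = 934 mm * 1.012 = 945.2080 mm

Answer: 945.2080 mm


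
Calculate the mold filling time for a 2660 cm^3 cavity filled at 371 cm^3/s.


Formula: t_fill = V_mold / Q_flow
t = 2660 cm^3 / 371 cm^3/s = 7.1698 s

Answer: 7.1698 s


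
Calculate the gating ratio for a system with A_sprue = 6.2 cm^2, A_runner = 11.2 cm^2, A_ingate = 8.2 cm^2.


Sprue:Runner:Ingate = 1 : 11.2/6.2 : 8.2/6.2 = 1:1.81:1.32


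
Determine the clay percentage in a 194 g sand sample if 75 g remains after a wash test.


Formula: Clay% = (W_total - W_washed) / W_total * 100
Clay mass = 194 - 75 = 119 g
Clay% = 119 / 194 * 100 = 61.3402%


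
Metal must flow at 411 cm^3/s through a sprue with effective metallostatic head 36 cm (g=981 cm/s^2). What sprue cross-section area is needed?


Formula: v = sqrt(2*g*h), A = Q/v
Velocity: v = sqrt(2 * 981 * 36) = sqrt(70632) = 265.7668 cm/s
Sprue area: A = Q / v = 411 / 265.7668 = 1.5465 cm^2

1.5465 cm^2


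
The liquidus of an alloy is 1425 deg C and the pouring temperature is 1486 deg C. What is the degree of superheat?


Formula: Superheat = T_pour - T_melt
Superheat = 1486 - 1425 = 61 deg C

61 deg C


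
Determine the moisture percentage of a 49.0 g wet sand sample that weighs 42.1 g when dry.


Formula: MC = (W_wet - W_dry) / W_wet * 100
Water mass = 49.0 - 42.1 = 6.9 g
MC = 6.9 / 49.0 * 100 = 14.0816%


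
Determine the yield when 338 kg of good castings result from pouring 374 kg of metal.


Formula: Casting Yield = (W_good / W_total) * 100
Yield = (338 kg / 374 kg) * 100 = 90.3743%

Final answer: 90.3743%


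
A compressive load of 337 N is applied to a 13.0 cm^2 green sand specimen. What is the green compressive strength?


Formula: Compressive Strength = Force / Area
Strength = 337 N / 13.0 cm^2 = 25.9231 N/cm^2


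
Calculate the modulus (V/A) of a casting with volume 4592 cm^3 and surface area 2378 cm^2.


Formula: Casting Modulus M = V / A
M = 4592 cm^3 / 2378 cm^2 = 1.9310 cm

Answer: 1.9310 cm


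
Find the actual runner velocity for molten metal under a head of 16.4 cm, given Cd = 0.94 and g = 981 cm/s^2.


Formula: v = Cd * sqrt(2 * g * h)  (Torricelli with discharge coefficient)
2*g*h = 2 * 981 * 16.4 = 32176.8 cm^2/s^2
sqrt(32176.8) = 179.37893 cm/s
v = 0.94 * 179.37893 = 168.6162 cm/s

Answer: 168.6162 cm/s


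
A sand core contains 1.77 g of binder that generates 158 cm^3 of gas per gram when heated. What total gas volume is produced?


Formula: V_gas = W_binder * gas_evolution_rate
V = 1.77 g * 158 cm^3/g = 279.6600 cm^3

Final answer: 279.6600 cm^3


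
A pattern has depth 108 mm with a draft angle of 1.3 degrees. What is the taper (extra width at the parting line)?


Formula: taper = depth * tan(draft_angle)
tan(1.3 deg) = 0.0226932
taper = 108 mm * 0.0226932 = 2.4509 mm

Final answer: 2.4509 mm


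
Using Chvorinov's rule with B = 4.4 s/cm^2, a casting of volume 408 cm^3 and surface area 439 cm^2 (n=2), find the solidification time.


Formula: t_s = B * (V/A)^n  (Chvorinov's rule, n=2)
Modulus M = V/A = 408/439 = 0.929385 cm
M^2 = 0.929385^2 = 0.863756 cm^2
t_s = 4.4 * 0.863756 = 3.8005 s

Answer: 3.8005 s


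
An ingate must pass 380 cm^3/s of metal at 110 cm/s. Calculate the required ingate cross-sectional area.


Formula: A_ingate = Q / v  (continuity equation)
A = 380 cm^3/s / 110 cm/s = 3.4545 cm^2

Answer: 3.4545 cm^2


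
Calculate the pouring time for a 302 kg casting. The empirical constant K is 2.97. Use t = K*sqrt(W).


Formula: t = K * sqrt(W)
sqrt(W) = sqrt(302) = 17.37815
t = 2.97 * 17.37815 = 51.6131 s

Answer: 51.6131 s


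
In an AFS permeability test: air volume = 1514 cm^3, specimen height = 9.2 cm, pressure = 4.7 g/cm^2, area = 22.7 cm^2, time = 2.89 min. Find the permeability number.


Formula: Permeability Number P = (V * H) / (p * A * t)
Numerator: V * H = 1514 * 9.2 = 13928.8
Denominator: p * A * t = 4.7 * 22.7 * 2.89 = 308.3341
P = 13928.8 / 308.3341 = 45.1744

Answer: 45.1744


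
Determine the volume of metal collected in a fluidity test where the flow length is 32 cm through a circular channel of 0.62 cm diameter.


Formula: V = pi * (d/2)^2 * L  (cylinder volume)
Radius = 0.62/2 = 0.31 cm
V = pi * 0.31^2 * 32 = 9.6610 cm^3


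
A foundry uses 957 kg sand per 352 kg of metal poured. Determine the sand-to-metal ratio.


Formula: Sand-to-Metal Ratio = W_sand / W_metal
Ratio = 957 kg / 352 kg = 2.7188

2.7188


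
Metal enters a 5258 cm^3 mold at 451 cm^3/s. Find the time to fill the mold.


Formula: t_fill = V_mold / Q_flow
t = 5258 cm^3 / 451 cm^3/s = 11.6585 s

Answer: 11.6585 s


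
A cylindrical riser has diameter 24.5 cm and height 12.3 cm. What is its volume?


Formula: V = pi * (D/2)^2 * H  (cylinder volume)
Radius = D/2 = 24.5/2 = 12.25 cm
V = pi * 12.25^2 * 12.3 = 5798.6535 cm^3

Final answer: 5798.6535 cm^3


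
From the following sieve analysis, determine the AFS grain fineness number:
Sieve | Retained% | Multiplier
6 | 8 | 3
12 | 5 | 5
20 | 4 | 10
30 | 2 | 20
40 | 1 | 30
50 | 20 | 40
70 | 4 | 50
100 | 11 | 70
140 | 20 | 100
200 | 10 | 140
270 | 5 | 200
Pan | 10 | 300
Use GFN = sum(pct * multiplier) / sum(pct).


Formula: GFN = sum(pct * multiplier) / sum(pct)
sum(pct * multiplier) = 9329
sum(pct) = 100
GFN = 9329 / 100 = 93.29


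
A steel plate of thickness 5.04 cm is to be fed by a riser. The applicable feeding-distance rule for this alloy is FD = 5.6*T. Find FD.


Formula: FD = 5.6 * T  (riser feeding-distance rule)
FD = 5.6 * 5.04 cm = 28.2240 cm

28.2240 cm


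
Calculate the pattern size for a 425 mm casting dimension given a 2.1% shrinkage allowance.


Formula: L_pattern = L_casting * (1 + shrinkage_rate/100)
Shrinkage factor = 1 + 2.1/100 = 1.021
L_pattern = 425 mm * 1.021 = 433.9250 mm

Answer: 433.9250 mm


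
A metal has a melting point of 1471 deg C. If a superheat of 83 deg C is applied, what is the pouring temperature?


Formula: T_pour = T_melt + Superheat
T_pour = 1471 + 83 = 1554 deg C

Final answer: 1554 deg C


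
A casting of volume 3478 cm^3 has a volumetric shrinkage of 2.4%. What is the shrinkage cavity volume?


Formula: V_shrink = V_casting * shrinkage_pct / 100
V_shrink = 3478 cm^3 * 2.4 / 100 = 83.4720 cm^3

Final answer: 83.4720 cm^3


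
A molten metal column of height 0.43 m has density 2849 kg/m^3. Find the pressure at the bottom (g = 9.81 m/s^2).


Formula: P = rho * g * h
rho * g = 2849 * 9.81 = 27948.69 N/m^3
P = 27948.69 * 0.43 = 12017.9367 Pa


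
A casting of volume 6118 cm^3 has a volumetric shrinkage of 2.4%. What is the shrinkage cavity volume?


Formula: V_shrink = V_casting * shrinkage_pct / 100
V_shrink = 6118 cm^3 * 2.4 / 100 = 146.8320 cm^3

Answer: 146.8320 cm^3


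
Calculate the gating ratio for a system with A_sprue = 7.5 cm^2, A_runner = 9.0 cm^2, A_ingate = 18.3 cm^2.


Sprue:Runner:Ingate = 1 : 9.0/7.5 : 18.3/7.5 = 1:1.20:2.44

Final answer: 1:1.20:2.44


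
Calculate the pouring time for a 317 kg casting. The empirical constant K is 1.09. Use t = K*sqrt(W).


Formula: t = K * sqrt(W)
sqrt(W) = sqrt(317) = 17.80449
t = 1.09 * 17.80449 = 19.4069 s

Answer: 19.4069 s


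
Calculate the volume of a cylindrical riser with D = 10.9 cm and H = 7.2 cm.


Formula: V = pi * (D/2)^2 * H  (cylinder volume)
Radius = D/2 = 10.9/2 = 5.45 cm
V = pi * 5.45^2 * 7.2 = 671.8547 cm^3

Final answer: 671.8547 cm^3


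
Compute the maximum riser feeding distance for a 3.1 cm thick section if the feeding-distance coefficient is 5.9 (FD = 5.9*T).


Formula: FD = 5.9 * T  (riser feeding-distance rule)
FD = 5.9 * 3.1 cm = 18.2900 cm


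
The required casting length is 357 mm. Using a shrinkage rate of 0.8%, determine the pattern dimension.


Formula: L_pattern = L_casting * (1 + shrinkage_rate/100)
Shrinkage factor = 1 + 0.8/100 = 1.008
L_pattern = 357 mm * 1.008 = 359.8560 mm

Final answer: 359.8560 mm


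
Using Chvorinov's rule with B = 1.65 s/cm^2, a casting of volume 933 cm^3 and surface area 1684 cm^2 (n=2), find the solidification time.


Formula: t_s = B * (V/A)^n  (Chvorinov's rule, n=2)
Modulus M = V/A = 933/1684 = 0.554038 cm
M^2 = 0.554038^2 = 0.306958 cm^2
t_s = 1.65 * 0.306958 = 0.5065 s


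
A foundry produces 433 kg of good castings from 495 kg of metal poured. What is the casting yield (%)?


Formula: Casting Yield = (W_good / W_total) * 100
Yield = (433 kg / 495 kg) * 100 = 87.4747%

Answer: 87.4747%


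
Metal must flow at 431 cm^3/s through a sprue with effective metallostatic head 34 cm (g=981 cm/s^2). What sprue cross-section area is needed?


Formula: v = sqrt(2*g*h), A = Q/v
Velocity: v = sqrt(2 * 981 * 34) = sqrt(66708) = 258.2789 cm/s
Sprue area: A = Q / v = 431 / 258.2789 = 1.6687 cm^2


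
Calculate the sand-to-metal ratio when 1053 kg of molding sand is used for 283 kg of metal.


Formula: Sand-to-Metal Ratio = W_sand / W_metal
Ratio = 1053 kg / 283 kg = 3.7208

Answer: 3.7208


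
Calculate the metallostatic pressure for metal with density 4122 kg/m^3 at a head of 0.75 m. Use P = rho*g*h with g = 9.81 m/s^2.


Formula: P = rho * g * h
rho * g = 4122 * 9.81 = 40436.82 N/m^3
P = 40436.82 * 0.75 = 30327.6150 Pa

Final answer: 30327.6150 Pa


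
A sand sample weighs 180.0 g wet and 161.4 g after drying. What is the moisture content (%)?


Formula: MC = (W_wet - W_dry) / W_wet * 100
Water mass = 180.0 - 161.4 = 18.6 g
MC = 18.6 / 180.0 * 100 = 10.3333%

Answer: 10.3333%


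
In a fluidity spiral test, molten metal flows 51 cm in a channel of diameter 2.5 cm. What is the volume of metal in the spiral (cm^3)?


Formula: V = pi * (d/2)^2 * L  (cylinder volume)
Radius = 2.5/2 = 1.25 cm
V = pi * 1.25^2 * 51 = 250.3457 cm^3

250.3457 cm^3


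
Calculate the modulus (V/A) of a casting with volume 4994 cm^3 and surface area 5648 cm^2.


Formula: Casting Modulus M = V / A
M = 4994 cm^3 / 5648 cm^2 = 0.8842 cm

Final answer: 0.8842 cm


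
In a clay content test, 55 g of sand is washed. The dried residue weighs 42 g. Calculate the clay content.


Formula: Clay% = (W_total - W_washed) / W_total * 100
Clay mass = 55 - 42 = 13 g
Clay% = 13 / 55 * 100 = 23.6364%


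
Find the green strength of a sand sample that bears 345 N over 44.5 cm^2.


Formula: Compressive Strength = Force / Area
Strength = 345 N / 44.5 cm^2 = 7.7528 N/cm^2

7.7528 N/cm^2


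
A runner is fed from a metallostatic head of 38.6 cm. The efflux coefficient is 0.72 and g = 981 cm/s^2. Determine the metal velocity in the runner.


Formula: v = Cd * sqrt(2 * g * h)  (Torricelli with discharge coefficient)
2*g*h = 2 * 981 * 38.6 = 75733.2 cm^2/s^2
sqrt(75733.2) = 275.19666 cm/s
v = 0.72 * 275.19666 = 198.1416 cm/s

198.1416 cm/s


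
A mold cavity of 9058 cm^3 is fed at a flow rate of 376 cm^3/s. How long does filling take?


Formula: t_fill = V_mold / Q_flow
t = 9058 cm^3 / 376 cm^3/s = 24.0904 s

Answer: 24.0904 s


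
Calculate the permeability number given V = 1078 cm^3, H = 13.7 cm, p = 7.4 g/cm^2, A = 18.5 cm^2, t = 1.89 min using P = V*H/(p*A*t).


Formula: Permeability Number P = (V * H) / (p * A * t)
Numerator: V * H = 1078 * 13.7 = 14768.6
Denominator: p * A * t = 7.4 * 18.5 * 1.89 = 258.741
P = 14768.6 / 258.741 = 57.0787

57.0787


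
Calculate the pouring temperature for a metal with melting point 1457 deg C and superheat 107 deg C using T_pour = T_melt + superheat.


Formula: T_pour = T_melt + Superheat
T_pour = 1457 + 107 = 1564 deg C

Final answer: 1564 deg C


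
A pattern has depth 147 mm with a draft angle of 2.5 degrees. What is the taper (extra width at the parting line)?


Formula: taper = depth * tan(draft_angle)
tan(2.5 deg) = 0.0436609
taper = 147 mm * 0.0436609 = 6.4182 mm

Final answer: 6.4182 mm


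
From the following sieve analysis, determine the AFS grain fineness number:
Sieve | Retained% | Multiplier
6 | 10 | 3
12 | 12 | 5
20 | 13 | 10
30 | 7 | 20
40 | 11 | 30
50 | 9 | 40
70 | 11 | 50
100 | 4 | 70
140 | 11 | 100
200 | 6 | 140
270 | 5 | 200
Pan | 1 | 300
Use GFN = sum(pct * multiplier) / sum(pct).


Formula: GFN = sum(pct * multiplier) / sum(pct)
sum(pct * multiplier) = 5120
sum(pct) = 100
GFN = 5120 / 100 = 51.20


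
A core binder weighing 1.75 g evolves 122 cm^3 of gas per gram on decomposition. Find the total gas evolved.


Formula: V_gas = W_binder * gas_evolution_rate
V = 1.75 g * 122 cm^3/g = 213.5000 cm^3

213.5000 cm^3


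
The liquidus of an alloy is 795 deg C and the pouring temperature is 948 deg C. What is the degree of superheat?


Formula: Superheat = T_pour - T_melt
Superheat = 948 - 795 = 153 deg C


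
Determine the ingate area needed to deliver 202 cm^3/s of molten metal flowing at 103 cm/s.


Formula: A_ingate = Q / v  (continuity equation)
A = 202 cm^3/s / 103 cm/s = 1.9612 cm^2

Final answer: 1.9612 cm^2


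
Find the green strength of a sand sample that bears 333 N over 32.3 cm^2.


Formula: Compressive Strength = Force / Area
Strength = 333 N / 32.3 cm^2 = 10.3096 N/cm^2

Answer: 10.3096 N/cm^2


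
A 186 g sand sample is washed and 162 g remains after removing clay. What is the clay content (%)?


Formula: Clay% = (W_total - W_washed) / W_total * 100
Clay mass = 186 - 162 = 24 g
Clay% = 24 / 186 * 100 = 12.9032%


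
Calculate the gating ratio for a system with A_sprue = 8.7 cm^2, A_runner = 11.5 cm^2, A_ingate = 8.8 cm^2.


Sprue:Runner:Ingate = 1 : 11.5/8.7 : 8.8/8.7 = 1:1.32:1.01

1:1.32:1.01


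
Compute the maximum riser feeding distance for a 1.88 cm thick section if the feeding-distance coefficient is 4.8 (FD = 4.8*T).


Formula: FD = 4.8 * T  (riser feeding-distance rule)
FD = 4.8 * 1.88 cm = 9.0240 cm


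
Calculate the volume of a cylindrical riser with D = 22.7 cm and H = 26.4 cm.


Formula: V = pi * (D/2)^2 * H  (cylinder volume)
Radius = D/2 = 22.7/2 = 11.35 cm
V = pi * 11.35^2 * 26.4 = 10684.2864 cm^3

Answer: 10684.2864 cm^3


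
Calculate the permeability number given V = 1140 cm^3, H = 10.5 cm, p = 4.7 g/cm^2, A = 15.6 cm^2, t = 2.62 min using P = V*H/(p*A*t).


Formula: Permeability Number P = (V * H) / (p * A * t)
Numerator: V * H = 1140 * 10.5 = 11970.0
Denominator: p * A * t = 4.7 * 15.6 * 2.62 = 192.0984
P = 11970.0 / 192.0984 = 62.3118

62.3118
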